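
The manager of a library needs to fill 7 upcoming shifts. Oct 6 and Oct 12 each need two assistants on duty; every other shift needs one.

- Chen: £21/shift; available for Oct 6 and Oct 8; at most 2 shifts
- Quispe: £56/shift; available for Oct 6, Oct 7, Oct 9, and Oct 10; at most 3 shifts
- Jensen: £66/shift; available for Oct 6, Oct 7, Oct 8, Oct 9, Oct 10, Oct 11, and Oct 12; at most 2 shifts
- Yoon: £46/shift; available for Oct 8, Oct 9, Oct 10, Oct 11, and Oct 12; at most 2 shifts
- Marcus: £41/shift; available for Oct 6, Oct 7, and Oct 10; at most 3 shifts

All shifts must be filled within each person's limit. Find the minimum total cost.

£379

Oct 12 can only be covered by Jensen and Yoon, so that assignment is forced.
Picking the cheapest available assistant for each shift independently would cost £369, but that ignores the shift limits.
An optimal schedule: Oct 6→Chen+Marcus, Oct 7→Marcus, Oct 8→Chen, Oct 9→Quispe, Oct 10→Marcus, Oct 11→Yoon, Oct 12→Yoon+Jensen.
Total: 21 + 41 + 41 + 21 + 56 + 41 + 46 + 46 + 66 = £379.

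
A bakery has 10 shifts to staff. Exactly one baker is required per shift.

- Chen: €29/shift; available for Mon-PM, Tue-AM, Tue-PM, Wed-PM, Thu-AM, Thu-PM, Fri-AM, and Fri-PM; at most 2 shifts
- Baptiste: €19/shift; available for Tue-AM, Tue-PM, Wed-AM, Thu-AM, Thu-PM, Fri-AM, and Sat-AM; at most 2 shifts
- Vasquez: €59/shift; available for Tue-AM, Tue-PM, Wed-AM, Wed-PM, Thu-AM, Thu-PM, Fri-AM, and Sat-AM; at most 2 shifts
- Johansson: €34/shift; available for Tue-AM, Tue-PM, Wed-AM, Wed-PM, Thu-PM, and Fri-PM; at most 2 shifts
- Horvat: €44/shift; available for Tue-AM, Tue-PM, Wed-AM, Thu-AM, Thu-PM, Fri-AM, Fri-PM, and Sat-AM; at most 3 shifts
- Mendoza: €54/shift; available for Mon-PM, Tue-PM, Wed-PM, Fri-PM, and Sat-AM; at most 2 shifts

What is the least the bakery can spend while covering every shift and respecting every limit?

€350

Picking the cheapest available baker for each shift independently would cost €220, but that ignores the shift limits.
An optimal schedule: Mon-PM→Chen, Tue-AM→Johansson, Tue-PM→Mendoza, Wed-AM→Baptiste, Wed-PM→Chen, Thu-AM→Baptiste, Thu-PM→Horvat, Fri-AM→Horvat, Fri-PM→Johansson, Sat-AM→Horvat.
Total: 29 + 34 + 54 + 19 + 29 + 19 + 44 + 44 + 34 + 44 = €350.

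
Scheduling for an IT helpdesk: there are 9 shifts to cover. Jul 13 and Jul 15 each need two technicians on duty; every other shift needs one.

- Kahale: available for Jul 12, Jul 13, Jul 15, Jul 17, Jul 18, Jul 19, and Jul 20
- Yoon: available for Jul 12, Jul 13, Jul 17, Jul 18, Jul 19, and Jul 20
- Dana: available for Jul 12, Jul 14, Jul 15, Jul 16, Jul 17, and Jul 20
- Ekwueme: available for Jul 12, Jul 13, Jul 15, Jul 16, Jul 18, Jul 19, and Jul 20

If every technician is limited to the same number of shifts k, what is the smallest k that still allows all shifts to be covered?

With 4 technicians and 11 worker-slots to fill, someone must work at least ⌈11/4⌉ = 3 shifts, so k ≥ 3.
k = 3 works: Jul 12→Ekwueme, Jul 13→Kahale+Yoon, Jul 14→Dana, Jul 15→Kahale+Dana, Jul 16→Dana, Jul 17→Kahale, Jul 18→Yoon, Jul 19→Yoon, Jul 20→Ekwueme.
Loads: Kahale 3, Yoon 3, Dana 3, Ekwueme 2 — all ≤ 3.

3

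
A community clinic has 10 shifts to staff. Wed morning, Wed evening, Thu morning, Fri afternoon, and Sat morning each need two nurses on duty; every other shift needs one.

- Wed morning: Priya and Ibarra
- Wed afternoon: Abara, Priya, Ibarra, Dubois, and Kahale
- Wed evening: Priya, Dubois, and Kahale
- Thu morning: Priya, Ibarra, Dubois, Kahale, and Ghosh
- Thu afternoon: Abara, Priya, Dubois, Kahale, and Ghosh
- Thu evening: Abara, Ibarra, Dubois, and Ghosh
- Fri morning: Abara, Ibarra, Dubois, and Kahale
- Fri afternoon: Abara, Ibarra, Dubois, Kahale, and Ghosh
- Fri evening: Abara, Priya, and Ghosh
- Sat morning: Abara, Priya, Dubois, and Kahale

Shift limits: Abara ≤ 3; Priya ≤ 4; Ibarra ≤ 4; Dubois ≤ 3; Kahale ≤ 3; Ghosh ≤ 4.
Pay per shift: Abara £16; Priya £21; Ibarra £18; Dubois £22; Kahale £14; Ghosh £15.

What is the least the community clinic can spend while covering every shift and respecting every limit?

£246

Wed morning can only be covered by Priya and Ibarra, so that assignment is forced.
Picking the cheapest available nurse for each shift independently would cost £234, but that ignores the shift limits.
An optimal schedule: Wed morning→Ibarra+Priya, Wed afternoon→Abara, Wed evening→Kahale+Priya, Thu morning→Ghosh+Ibarra, Thu afternoon→Ghosh, Thu evening→Ghosh, Fri morning→Kahale, Fri afternoon→Abara+Ibarra, Fri evening→Ghosh, Sat morning→Kahale+Abara.
Total: 18 + 21 + 16 + 14 + 21 + 15 + 18 + 15 + 15 + 14 + 16 + 18 + 15 + 14 + 16 = £246.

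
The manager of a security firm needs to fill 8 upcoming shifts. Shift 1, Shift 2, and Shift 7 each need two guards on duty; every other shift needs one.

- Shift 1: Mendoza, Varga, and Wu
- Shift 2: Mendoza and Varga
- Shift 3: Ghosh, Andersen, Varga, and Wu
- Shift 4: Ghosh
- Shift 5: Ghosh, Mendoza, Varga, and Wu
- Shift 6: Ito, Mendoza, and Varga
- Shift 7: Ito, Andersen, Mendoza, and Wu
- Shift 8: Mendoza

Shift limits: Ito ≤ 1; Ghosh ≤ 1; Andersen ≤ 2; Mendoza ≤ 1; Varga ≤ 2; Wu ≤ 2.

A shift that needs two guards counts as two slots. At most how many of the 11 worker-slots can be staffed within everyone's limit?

Total capacity across all guards is 1+1+2+1+2+2 = 9, and 11 slots are needed, so at most 9 can be filled.
An assignment achieving 9: Shift 1→Varga+Wu, Shift 2→Varga, Shift 3→Andersen, Shift 4→Ghosh, Shift 5→Wu, Shift 6→Ito, Shift 7→Andersen, Shift 8→Mendoza.
Loads: Ito 1/1, Ghosh 1/1, Andersen 2/2, Mendoza 1/1, Varga 2/2, Wu 2/2.

9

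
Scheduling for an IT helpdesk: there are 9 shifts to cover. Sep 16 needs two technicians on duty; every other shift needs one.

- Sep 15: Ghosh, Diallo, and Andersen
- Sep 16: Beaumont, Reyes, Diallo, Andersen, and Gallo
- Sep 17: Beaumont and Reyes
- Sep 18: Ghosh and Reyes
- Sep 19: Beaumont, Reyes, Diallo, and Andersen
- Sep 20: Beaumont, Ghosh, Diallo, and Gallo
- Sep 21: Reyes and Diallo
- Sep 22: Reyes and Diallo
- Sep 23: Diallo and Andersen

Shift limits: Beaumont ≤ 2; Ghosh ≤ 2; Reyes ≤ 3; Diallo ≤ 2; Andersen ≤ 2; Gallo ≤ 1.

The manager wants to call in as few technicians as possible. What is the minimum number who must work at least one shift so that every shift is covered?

10 slots to fill and no one can take more than 3, so at least ⌈10/3⌉ = 4 technicians are needed.
Any 4 technicians together have capacity at most 3+2+2+2 = 9 < 10 slots, so 4 can never suffice.
Beaumont, Ghosh, Reyes, Diallo, and Andersen alone can cover everything: Sep 15→Ghosh, Sep 16→Diallo+Andersen, Sep 17→Beaumont, Sep 18→Ghosh, Sep 19→Reyes, Sep 20→Beaumont, Sep 21→Reyes, Sep 22→Reyes, Sep 23→Diallo.

5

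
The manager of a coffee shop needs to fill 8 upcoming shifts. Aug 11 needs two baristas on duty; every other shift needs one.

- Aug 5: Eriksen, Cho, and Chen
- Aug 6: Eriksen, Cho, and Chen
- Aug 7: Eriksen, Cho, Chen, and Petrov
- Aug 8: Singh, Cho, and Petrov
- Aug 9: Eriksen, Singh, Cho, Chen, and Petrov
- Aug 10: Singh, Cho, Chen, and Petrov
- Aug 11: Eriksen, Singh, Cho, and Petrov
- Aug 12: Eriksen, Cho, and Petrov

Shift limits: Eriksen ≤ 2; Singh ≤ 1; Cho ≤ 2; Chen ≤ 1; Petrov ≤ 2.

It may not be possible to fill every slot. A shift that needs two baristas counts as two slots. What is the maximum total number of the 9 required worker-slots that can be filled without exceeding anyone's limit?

8

Total capacity across all baristas is 2+1+2+1+2 = 8, and 9 slots are needed, so at most 8 can be filled.
An assignment achieving 8: Aug 5→Eriksen, Aug 6→Eriksen, Aug 7→Cho, Aug 8→Singh, Aug 9→Petrov, Aug 10→Chen, Aug 11→Petrov, Aug 12→Cho.
Loads: Eriksen 2/2, Singh 1/1, Cho 2/2, Chen 1/1, Petrov 2/2.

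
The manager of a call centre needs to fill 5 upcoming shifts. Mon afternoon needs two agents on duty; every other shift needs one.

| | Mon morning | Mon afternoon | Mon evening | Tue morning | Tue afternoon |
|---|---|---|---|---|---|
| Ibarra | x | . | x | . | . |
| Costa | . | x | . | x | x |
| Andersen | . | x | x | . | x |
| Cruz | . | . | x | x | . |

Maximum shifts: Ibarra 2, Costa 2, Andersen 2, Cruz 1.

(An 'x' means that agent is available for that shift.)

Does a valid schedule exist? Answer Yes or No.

Yes

Mon morning can only be covered by Ibarra, so that assignment is forced.
Mon afternoon can only be covered by Costa and Andersen, so that assignment is forced.
One valid schedule: Mon morning→Ibarra, Mon afternoon→Costa+Andersen, Mon evening→Ibarra, Tue morning→Costa, Tue afternoon→Andersen.
Loads: Ibarra 2/2, Costa 2/2, Andersen 2/2, Cruz 0/1 — all within limits.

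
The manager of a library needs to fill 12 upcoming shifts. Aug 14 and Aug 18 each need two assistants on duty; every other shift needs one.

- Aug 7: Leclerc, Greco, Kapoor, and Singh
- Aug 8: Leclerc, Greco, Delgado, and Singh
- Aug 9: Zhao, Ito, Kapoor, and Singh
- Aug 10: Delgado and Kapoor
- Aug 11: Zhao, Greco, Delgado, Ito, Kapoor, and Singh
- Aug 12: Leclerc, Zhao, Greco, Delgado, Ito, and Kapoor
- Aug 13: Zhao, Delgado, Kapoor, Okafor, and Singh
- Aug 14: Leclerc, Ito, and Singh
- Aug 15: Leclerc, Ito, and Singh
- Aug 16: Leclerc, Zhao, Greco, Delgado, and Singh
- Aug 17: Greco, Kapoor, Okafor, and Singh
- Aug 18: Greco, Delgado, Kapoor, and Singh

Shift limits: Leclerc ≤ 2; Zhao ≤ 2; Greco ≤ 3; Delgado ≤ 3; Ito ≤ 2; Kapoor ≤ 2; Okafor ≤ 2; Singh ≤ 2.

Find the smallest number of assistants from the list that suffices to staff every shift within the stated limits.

14 slots to fill and no one can take more than 3, so at least ⌈14/3⌉ = 5 assistants are needed.
Any 5 assistants together have capacity at most 3+3+2+2+2 = 12 < 14 slots, so 5 can never suffice.
Leclerc, Zhao, Greco, Delgado, Ito, and Kapoor alone can cover everything: Aug 7→Greco, Aug 8→Greco, Aug 9→Zhao, Aug 10→Delgado, Aug 11→Ito, Aug 12→Kapoor, Aug 13→Zhao, Aug 14→Leclerc+Ito, Aug 15→Leclerc, Aug 16→Delgado, Aug 17→Greco, Aug 18→Delgado+Kapoor.

6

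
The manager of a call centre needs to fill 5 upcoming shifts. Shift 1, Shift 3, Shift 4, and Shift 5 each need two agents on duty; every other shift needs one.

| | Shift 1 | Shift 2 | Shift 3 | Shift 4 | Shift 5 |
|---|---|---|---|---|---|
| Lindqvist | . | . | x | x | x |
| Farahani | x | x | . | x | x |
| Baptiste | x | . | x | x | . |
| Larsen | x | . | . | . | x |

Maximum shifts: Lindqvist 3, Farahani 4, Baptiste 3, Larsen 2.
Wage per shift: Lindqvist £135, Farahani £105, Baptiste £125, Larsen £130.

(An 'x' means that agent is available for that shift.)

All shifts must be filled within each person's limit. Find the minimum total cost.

Shift 2 can only be covered by Farahani, so that assignment is forced.
Shift 3 can only be covered by Lindqvist and Baptiste, so that assignment is forced.
Picking the cheapest available agent for each shift independently would cost £1060, and that bound is achievable.
An optimal schedule: Shift 1→Farahani+Baptiste, Shift 2→Farahani, Shift 3→Baptiste+Lindqvist, Shift 4→Farahani+Baptiste, Shift 5→Farahani+Larsen.
Total: 105 + 125 + 105 + 125 + 135 + 105 + 125 + 105 + 130 = £1060.

£1060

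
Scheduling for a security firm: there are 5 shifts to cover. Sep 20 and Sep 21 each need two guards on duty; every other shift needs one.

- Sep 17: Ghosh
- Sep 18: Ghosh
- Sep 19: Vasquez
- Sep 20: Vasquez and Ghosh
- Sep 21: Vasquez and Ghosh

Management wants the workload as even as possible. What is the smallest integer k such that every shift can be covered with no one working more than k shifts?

4

With 2 guards and 7 worker-slots to fill, someone must work at least ⌈7/2⌉ = 4 shifts, so k ≥ 4.
k = 4 works: Sep 17→Ghosh, Sep 18→Ghosh, Sep 19→Vasquez, Sep 20→Vasquez+Ghosh, Sep 21→Vasquez+Ghosh.
Loads: Vasquez 3, Ghosh 4 — all ≤ 4.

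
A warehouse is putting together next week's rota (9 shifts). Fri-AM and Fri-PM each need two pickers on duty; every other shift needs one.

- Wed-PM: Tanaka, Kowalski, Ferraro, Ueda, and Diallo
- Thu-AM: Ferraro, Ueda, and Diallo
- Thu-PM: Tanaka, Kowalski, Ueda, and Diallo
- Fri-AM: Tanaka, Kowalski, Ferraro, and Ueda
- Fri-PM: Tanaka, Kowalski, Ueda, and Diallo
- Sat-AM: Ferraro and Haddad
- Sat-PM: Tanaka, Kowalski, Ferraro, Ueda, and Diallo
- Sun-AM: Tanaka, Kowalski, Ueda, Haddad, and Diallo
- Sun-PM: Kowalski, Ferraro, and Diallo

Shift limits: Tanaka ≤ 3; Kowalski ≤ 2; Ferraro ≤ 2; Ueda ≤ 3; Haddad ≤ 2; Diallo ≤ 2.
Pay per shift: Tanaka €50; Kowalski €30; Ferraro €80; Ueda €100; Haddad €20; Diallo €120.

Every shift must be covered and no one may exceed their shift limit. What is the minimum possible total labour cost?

Picking the cheapest available picker for each shift independently would cost €400, but that ignores the shift limits.
An optimal schedule: Wed-PM→Tanaka, Thu-AM→Ferraro, Thu-PM→Kowalski, Fri-AM→Ferraro+Ueda, Fri-PM→Tanaka+Ueda, Sat-AM→Haddad, Sat-PM→Tanaka, Sun-AM→Haddad, Sun-PM→Kowalski.
Total: 50 + 80 + 30 + 80 + 100 + 50 + 100 + 20 + 50 + 20 + 30 = €610.

€610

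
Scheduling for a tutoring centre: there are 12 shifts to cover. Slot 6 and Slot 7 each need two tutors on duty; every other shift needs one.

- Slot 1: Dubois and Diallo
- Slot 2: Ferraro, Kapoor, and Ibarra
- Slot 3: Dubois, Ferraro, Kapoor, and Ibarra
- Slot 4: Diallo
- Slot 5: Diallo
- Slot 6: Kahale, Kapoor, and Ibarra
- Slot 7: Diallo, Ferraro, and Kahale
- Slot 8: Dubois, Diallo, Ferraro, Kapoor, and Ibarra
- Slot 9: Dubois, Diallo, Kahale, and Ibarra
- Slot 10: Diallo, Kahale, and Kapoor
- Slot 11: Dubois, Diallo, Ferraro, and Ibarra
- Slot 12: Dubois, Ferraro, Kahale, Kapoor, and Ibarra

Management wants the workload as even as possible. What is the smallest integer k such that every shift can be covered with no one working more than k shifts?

3

With 6 tutors and 14 worker-slots to fill, someone must work at least ⌈14/6⌉ = 3 shifts, so k ≥ 3.
k = 3 works: Slot 1→Dubois, Slot 2→Ferraro, Slot 3→Dubois, Slot 4→Diallo, Slot 5→Diallo, Slot 6→Kahale+Kapoor, Slot 7→Diallo+Ferraro, Slot 8→Kapoor, Slot 9→Dubois, Slot 10→Kahale, Slot 11→Ferraro, Slot 12→Kahale.
Loads: Dubois 3, Diallo 3, Ferraro 3, Kahale 3, Kapoor 2, Ibarra 0 — all ≤ 3.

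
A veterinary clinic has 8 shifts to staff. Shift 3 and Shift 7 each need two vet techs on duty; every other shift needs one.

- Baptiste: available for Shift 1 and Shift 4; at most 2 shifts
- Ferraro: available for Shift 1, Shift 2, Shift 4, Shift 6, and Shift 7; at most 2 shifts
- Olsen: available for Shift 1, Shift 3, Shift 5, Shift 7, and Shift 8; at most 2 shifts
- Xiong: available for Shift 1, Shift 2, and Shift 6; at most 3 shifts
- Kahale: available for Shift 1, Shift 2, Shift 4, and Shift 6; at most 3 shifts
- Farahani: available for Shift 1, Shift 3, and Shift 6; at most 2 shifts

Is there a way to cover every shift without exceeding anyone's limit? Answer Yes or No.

Total capacity is 14 and 10 slots are needed, so capacity alone doesn't rule it out.
Shifts {Shift 3, Shift 5, Shift 7} need 5 worker-slots in total, but the vet techs available for any of those shifts (Ferraro, Olsen, and Farahani) can supply at most 4 among them. So no valid schedule exists.

No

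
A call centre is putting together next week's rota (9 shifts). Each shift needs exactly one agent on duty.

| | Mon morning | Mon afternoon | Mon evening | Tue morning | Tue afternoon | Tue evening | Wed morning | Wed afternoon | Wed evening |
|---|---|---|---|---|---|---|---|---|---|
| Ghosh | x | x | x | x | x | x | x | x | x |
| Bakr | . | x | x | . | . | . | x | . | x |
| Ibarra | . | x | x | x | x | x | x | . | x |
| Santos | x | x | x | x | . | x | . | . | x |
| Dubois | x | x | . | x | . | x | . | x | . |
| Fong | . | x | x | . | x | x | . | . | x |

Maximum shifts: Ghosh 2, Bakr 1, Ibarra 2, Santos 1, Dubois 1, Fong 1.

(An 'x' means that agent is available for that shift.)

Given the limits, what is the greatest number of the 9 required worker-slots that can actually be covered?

Total capacity across all agents is 2+1+2+1+1+1 = 8, and 9 slots are needed, so at most 8 can be filled.
An assignment achieving 8: Mon morning→Ghosh, Mon evening→Santos, Tue morning→Ibarra, Tue afternoon→Ibarra, Tue evening→Dubois, Wed morning→Bakr, Wed afternoon→Ghosh, Wed evening→Fong.
Loads: Ghosh 2/2, Bakr 1/1, Ibarra 2/2, Santos 1/1, Dubois 1/1, Fong 1/1.

8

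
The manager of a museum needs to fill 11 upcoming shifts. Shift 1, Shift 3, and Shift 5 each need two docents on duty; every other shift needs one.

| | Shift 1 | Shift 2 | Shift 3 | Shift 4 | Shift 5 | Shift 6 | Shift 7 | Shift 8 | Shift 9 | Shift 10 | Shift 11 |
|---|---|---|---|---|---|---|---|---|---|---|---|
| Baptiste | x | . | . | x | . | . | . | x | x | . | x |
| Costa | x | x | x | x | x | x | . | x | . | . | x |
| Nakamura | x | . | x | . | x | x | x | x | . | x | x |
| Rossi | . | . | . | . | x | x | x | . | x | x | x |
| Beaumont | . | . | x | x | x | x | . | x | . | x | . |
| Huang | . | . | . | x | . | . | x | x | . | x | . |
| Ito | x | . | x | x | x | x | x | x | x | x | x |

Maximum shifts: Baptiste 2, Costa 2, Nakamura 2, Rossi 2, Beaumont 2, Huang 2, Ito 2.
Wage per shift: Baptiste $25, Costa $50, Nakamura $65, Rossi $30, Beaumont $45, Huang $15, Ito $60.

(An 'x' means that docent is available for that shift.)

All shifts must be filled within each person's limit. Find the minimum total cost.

Shift 2 can only be covered by Costa, so that assignment is forced.
Picking the cheapest available docent for each shift independently would cost $435, but that ignores the shift limits.
An optimal schedule: Shift 1→Nakamura+Ito, Shift 2→Costa, Shift 3→Beaumont+Ito, Shift 4→Baptiste, Shift 5→Rossi+Beaumont, Shift 6→Costa, Shift 7→Nakamura, Shift 8→Huang, Shift 9→Baptiste, Shift 10→Huang, Shift 11→Rossi.
Total: 65 + 60 + 50 + 45 + 60 + 25 + 30 + 45 + 50 + 65 + 15 + 25 + 15 + 30 = $580.

$580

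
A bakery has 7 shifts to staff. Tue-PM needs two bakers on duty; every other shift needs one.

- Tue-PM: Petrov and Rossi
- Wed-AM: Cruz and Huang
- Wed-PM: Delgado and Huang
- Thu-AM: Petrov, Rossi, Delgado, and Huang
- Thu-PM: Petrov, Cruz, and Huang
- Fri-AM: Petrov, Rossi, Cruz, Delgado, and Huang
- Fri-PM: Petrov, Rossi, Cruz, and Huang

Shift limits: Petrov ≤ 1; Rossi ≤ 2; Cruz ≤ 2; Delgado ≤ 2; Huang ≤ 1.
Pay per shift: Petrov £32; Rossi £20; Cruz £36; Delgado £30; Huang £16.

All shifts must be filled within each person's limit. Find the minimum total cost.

Tue-PM can only be covered by Petrov and Rossi, so that assignment is forced.
Picking the cheapest available baker for each shift independently would cost £148, but that ignores the shift limits.
An optimal schedule: Tue-PM→Petrov+Rossi, Wed-AM→Cruz, Wed-PM→Delgado, Thu-AM→Rossi, Thu-PM→Cruz, Fri-AM→Delgado, Fri-PM→Huang.
Total: 32 + 20 + 36 + 30 + 20 + 36 + 30 + 16 = £220.

£220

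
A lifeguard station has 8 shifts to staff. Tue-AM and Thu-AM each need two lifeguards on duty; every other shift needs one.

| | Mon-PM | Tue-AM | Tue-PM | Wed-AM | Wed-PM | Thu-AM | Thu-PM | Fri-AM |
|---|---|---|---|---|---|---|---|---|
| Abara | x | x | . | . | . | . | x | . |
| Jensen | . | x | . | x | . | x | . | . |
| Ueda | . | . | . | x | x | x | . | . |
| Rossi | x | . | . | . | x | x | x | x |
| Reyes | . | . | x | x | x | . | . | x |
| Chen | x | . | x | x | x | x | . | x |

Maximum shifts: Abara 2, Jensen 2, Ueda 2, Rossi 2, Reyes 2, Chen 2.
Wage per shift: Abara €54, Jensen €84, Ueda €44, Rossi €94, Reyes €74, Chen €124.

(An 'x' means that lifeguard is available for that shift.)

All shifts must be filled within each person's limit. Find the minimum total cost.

€700

Tue-AM can only be covered by Abara and Jensen, so that assignment is forced.
Picking the cheapest available lifeguard for each shift independently would cost €610, but that ignores the shift limits.
An optimal schedule: Mon-PM→Rossi, Tue-AM→Abara+Jensen, Tue-PM→Reyes, Wed-AM→Ueda, Wed-PM→Ueda, Thu-AM→Jensen+Rossi, Thu-PM→Abara, Fri-AM→Reyes.
Total: 94 + 54 + 84 + 74 + 44 + 44 + 84 + 94 + 54 + 74 = €700.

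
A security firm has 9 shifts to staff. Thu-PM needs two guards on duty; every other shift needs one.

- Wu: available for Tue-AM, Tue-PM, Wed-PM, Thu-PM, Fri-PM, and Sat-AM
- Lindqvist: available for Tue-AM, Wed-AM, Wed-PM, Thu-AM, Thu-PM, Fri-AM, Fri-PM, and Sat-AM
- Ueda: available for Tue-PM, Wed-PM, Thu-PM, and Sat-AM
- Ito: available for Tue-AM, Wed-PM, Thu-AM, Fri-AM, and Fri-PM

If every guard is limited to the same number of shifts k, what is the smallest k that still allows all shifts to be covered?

3

With 4 guards and 10 worker-slots to fill, someone must work at least ⌈10/4⌉ = 3 shifts, so k ≥ 3.
k = 3 works: Tue-AM→Wu, Tue-PM→Wu, Wed-AM→Lindqvist, Wed-PM→Ueda, Thu-AM→Lindqvist, Thu-PM→Wu+Ueda, Fri-AM→Lindqvist, Fri-PM→Ito, Sat-AM→Ueda.
Loads: Wu 3, Lindqvist 3, Ueda 3, Ito 1 — all ≤ 3.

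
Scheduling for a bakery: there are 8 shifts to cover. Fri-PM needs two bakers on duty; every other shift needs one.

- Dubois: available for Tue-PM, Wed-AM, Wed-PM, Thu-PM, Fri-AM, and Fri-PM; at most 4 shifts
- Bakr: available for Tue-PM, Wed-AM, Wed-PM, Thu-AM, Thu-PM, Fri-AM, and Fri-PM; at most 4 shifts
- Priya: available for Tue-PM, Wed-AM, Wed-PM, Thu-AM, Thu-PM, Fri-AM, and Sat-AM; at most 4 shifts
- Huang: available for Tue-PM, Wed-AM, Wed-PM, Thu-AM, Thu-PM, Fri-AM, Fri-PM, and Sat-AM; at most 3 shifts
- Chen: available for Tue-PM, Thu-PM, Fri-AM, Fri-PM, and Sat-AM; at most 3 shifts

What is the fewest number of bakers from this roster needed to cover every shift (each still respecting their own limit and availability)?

3

9 slots to fill and no one can take more than 4, so at least ⌈9/4⌉ = 3 bakers are needed.
Dubois, Bakr, and Priya alone can cover everything: Tue-PM→Dubois, Wed-AM→Dubois, Wed-PM→Dubois, Thu-AM→Bakr, Thu-PM→Bakr, Fri-AM→Bakr, Fri-PM→Dubois+Bakr, Sat-AM→Priya.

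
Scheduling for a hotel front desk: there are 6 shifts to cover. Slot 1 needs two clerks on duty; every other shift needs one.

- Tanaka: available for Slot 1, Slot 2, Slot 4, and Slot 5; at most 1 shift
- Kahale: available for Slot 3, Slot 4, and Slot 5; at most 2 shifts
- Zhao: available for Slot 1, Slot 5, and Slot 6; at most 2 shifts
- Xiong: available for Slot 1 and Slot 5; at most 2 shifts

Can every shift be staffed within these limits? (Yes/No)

Slot 2 can only be covered by Tanaka, so that assignment is forced.
Slot 3 can only be covered by Kahale, so that assignment is forced.
Slot 6 can only be covered by Zhao, so that assignment is forced.
One valid schedule: Slot 1→Zhao+Xiong, Slot 2→Tanaka, Slot 3→Kahale, Slot 4→Kahale, Slot 5→Xiong, Slot 6→Zhao.
Loads: Tanaka 1/1, Kahale 2/2, Zhao 2/2, Xiong 2/2 — all within limits.

Yes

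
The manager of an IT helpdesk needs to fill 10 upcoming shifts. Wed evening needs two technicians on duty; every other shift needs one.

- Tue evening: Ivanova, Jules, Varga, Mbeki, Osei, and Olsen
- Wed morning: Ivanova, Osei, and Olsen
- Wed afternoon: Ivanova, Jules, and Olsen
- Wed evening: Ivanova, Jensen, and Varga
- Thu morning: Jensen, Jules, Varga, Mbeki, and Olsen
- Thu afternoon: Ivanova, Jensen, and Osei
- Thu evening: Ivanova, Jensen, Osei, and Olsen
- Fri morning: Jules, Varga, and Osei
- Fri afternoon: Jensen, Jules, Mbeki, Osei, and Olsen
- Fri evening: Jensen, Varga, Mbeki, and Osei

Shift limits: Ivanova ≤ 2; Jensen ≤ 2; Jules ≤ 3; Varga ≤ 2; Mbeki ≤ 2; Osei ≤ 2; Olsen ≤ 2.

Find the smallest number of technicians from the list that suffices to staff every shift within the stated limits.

11 slots to fill and no one can take more than 3, so at least ⌈11/3⌉ = 4 technicians are needed.
Any 4 technicians together have capacity at most 3+2+2+2 = 9 < 11 slots, so 4 can never suffice.
Ivanova, Jensen, Jules, Varga, and Mbeki alone can cover everything: Tue evening→Mbeki, Wed morning→Ivanova, Wed afternoon→Jules, Wed evening→Jensen+Varga, Thu morning→Mbeki, Thu afternoon→Ivanova, Thu evening→Jensen, Fri morning→Jules, Fri afternoon→Jules, Fri evening→Varga.

5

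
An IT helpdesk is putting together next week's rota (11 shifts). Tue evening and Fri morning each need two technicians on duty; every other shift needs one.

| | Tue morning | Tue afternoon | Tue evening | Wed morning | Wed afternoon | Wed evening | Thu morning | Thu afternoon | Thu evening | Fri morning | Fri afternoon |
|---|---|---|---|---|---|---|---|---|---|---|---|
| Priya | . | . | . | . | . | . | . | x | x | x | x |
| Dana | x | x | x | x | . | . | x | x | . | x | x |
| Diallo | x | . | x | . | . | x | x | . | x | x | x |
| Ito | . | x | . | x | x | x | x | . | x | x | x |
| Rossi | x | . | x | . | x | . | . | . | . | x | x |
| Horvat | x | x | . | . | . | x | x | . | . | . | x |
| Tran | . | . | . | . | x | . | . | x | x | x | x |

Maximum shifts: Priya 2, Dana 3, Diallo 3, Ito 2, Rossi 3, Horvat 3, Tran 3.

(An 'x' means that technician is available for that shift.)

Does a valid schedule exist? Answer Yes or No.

One valid schedule: Tue morning→Diallo, Tue afternoon→Dana, Tue evening→Dana+Diallo, Wed morning→Dana, Wed afternoon→Ito, Wed evening→Diallo, Thu morning→Ito, Thu afternoon→Priya, Thu evening→Priya, Fri morning→Rossi+Tran, Fri afternoon→Rossi.
Loads: Priya 2/2, Dana 3/3, Diallo 3/3, Ito 2/2, Rossi 2/3, Horvat 0/3, Tran 1/3 — all within limits.

Yes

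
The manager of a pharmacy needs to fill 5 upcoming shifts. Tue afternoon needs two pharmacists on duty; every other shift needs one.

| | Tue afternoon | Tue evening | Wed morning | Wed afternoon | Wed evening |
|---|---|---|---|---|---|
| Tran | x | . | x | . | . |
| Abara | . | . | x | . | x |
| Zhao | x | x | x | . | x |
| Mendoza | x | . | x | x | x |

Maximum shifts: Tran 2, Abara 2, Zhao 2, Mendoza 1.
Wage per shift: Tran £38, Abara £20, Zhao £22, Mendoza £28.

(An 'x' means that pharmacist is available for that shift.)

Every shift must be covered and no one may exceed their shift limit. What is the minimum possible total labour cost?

Tue evening can only be covered by Zhao, so that assignment is forced.
Wed afternoon can only be covered by Mendoza, so that assignment is forced.
Picking the cheapest available pharmacist for each shift independently would cost £140, but that ignores the shift limits.
An optimal schedule: Tue afternoon→Zhao+Tran, Tue evening→Zhao, Wed morning→Abara, Wed afternoon→Mendoza, Wed evening→Abara.
Total: 22 + 38 + 22 + 20 + 28 + 20 = £150.

£150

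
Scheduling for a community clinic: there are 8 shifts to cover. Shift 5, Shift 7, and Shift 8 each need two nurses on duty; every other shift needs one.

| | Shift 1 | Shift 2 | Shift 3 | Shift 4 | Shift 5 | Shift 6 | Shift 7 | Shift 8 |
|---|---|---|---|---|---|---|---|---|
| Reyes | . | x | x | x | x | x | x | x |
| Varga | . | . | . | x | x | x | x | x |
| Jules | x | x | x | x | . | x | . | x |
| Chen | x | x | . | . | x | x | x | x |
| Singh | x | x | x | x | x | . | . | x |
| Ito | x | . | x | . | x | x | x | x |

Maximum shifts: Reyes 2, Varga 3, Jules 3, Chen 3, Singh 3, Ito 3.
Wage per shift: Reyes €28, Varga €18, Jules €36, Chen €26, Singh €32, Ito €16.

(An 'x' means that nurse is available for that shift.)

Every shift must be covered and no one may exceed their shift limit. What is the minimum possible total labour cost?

Picking the cheapest available nurse for each shift independently would cost €194, but that ignores the shift limits.
An optimal schedule: Shift 1→Ito, Shift 2→Chen, Shift 3→Ito, Shift 4→Varga, Shift 5→Varga+Reyes, Shift 6→Ito, Shift 7→Varga+Chen, Shift 8→Chen+Reyes.
Total: 16 + 26 + 16 + 18 + 18 + 28 + 16 + 18 + 26 + 26 + 28 = €236.

€236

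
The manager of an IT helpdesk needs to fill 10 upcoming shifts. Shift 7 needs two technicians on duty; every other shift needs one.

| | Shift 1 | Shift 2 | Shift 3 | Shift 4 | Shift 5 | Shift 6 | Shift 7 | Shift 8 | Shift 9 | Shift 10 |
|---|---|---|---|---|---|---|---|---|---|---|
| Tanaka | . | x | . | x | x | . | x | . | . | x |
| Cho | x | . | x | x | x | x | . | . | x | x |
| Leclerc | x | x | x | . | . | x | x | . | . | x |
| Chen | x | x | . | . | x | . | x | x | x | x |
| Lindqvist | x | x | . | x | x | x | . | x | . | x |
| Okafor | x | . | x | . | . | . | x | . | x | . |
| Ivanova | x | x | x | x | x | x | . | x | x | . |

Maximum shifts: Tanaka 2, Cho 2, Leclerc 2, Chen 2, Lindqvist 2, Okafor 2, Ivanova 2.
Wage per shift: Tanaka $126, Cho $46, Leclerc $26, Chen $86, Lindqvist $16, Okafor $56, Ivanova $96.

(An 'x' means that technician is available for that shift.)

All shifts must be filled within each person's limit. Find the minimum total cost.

$556

Picking the cheapest available technician for each shift independently would cost $266, but that ignores the shift limits.
An optimal schedule: Shift 1→Okafor, Shift 2→Chen, Shift 3→Leclerc, Shift 4→Lindqvist, Shift 5→Ivanova, Shift 6→Leclerc, Shift 7→Okafor+Chen, Shift 8→Lindqvist, Shift 9→Cho, Shift 10→Cho.
Total: 56 + 86 + 26 + 16 + 96 + 26 + 56 + 86 + 16 + 46 + 46 = $556.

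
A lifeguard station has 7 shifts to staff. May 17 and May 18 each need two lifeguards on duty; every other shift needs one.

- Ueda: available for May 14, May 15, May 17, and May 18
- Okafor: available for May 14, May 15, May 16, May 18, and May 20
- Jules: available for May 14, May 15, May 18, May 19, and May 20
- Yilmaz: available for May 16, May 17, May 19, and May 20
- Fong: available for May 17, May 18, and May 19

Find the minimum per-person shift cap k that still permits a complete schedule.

2

With 5 lifeguards and 9 worker-slots to fill, someone must work at least ⌈9/5⌉ = 2 shifts, so k ≥ 2.
k = 2 works: May 14→Ueda, May 15→Ueda, May 16→Okafor, May 17→Yilmaz+Fong, May 18→Jules+Fong, May 19→Jules, May 20→Okafor.
Loads: Ueda 2, Okafor 2, Jules 2, Yilmaz 1, Fong 2 — all ≤ 2.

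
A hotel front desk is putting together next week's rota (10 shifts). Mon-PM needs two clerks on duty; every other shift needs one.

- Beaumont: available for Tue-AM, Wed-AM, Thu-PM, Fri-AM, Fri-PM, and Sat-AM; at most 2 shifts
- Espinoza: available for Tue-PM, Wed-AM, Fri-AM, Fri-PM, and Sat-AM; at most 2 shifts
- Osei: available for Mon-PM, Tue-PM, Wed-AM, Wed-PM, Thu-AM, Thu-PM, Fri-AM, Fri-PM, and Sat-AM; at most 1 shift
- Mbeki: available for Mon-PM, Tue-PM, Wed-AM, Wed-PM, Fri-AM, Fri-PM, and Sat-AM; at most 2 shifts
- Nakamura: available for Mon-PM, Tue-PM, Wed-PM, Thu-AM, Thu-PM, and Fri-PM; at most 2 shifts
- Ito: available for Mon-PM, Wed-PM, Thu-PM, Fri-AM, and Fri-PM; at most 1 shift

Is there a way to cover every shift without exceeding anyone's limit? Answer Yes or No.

No

Total capacity is 2+2+1+2+2+1 = 10 but 11 worker-slots are needed — infeasible.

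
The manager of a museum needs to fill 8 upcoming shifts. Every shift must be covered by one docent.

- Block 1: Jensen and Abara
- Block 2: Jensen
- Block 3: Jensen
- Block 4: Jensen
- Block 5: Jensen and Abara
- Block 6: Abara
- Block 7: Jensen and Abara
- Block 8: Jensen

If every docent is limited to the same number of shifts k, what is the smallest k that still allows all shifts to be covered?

With 2 docents and 8 worker-slots to fill, someone must work at least ⌈8/2⌉ = 4 shifts, so k ≥ 4.
k = 4 works: Block 1→Abara, Block 2→Jensen, Block 3→Jensen, Block 4→Jensen, Block 5→Abara, Block 6→Abara, Block 7→Abara, Block 8→Jensen.
Loads: Jensen 4, Abara 4 — all ≤ 4.

4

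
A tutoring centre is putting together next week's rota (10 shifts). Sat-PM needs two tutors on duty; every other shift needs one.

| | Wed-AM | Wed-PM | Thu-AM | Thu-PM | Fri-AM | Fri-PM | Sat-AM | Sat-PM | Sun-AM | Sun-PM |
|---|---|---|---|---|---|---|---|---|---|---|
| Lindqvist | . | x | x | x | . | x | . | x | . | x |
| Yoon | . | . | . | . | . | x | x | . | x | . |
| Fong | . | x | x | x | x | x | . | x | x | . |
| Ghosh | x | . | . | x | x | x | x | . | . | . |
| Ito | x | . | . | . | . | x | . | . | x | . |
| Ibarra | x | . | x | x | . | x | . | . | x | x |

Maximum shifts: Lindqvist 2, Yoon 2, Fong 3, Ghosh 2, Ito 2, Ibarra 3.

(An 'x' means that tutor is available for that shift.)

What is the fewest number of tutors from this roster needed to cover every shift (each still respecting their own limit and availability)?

11 slots to fill and no one can take more than 3, so at least ⌈11/3⌉ = 4 tutors are needed.
Any 4 tutors together have capacity at most 3+3+2+2 = 10 < 11 slots, so 4 can never suffice.
Lindqvist, Yoon, Fong, Ghosh, and Ito alone can cover everything: Wed-AM→Ito, Wed-PM→Fong, Thu-AM→Fong, Thu-PM→Ghosh, Fri-AM→Ghosh, Fri-PM→Ito, Sat-AM→Yoon, Sat-PM→Lindqvist+Fong, Sun-AM→Yoon, Sun-PM→Lindqvist.

5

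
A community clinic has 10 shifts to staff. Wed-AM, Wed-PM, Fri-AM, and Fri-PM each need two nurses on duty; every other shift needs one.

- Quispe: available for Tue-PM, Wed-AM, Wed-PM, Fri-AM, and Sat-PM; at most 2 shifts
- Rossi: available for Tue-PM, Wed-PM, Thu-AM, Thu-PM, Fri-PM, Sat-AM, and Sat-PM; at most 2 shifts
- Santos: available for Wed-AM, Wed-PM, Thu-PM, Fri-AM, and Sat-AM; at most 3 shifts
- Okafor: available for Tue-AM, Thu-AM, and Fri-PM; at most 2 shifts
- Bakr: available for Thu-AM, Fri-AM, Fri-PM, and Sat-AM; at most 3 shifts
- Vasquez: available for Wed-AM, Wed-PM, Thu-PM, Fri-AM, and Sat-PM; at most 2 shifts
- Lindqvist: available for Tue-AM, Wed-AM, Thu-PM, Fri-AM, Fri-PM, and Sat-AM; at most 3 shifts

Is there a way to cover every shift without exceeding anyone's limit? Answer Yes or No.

One valid schedule: Tue-AM→Okafor, Tue-PM→Quispe, Wed-AM→Santos+Vasquez, Wed-PM→Santos+Vasquez, Thu-AM→Rossi, Thu-PM→Rossi, Fri-AM→Bakr+Lindqvist, Fri-PM→Okafor+Bakr, Sat-AM→Santos, Sat-PM→Quispe.
Loads: Quispe 2/2, Rossi 2/2, Santos 3/3, Okafor 2/2, Bakr 2/3, Vasquez 2/2, Lindqvist 1/3 — all within limits.

Yes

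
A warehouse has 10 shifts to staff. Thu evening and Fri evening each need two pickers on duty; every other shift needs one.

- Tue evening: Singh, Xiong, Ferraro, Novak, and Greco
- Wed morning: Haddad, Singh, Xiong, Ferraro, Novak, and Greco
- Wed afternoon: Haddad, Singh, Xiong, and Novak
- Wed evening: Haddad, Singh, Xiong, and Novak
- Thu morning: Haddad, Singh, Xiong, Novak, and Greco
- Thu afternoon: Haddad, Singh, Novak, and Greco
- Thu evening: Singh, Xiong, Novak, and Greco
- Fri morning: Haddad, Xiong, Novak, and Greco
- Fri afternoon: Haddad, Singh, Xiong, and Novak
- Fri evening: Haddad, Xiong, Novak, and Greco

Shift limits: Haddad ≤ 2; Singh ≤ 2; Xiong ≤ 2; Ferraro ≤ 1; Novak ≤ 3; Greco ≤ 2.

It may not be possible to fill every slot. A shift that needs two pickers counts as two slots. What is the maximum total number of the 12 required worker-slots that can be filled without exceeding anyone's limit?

12

Total capacity across all pickers is 2+2+2+1+3+2 = 12, and 12 slots are needed, so at most 12 can be filled.
An assignment achieving 12: Tue evening→Ferraro, Wed morning→Greco, Wed afternoon→Haddad, Wed evening→Haddad, Thu morning→Novak, Thu afternoon→Singh, Thu evening→Singh+Xiong, Fri morning→Xiong, Fri afternoon→Novak, Fri evening→Novak+Greco.
Loads: Haddad 2/2, Singh 2/2, Xiong 2/2, Ferraro 1/1, Novak 3/3, Greco 2/2.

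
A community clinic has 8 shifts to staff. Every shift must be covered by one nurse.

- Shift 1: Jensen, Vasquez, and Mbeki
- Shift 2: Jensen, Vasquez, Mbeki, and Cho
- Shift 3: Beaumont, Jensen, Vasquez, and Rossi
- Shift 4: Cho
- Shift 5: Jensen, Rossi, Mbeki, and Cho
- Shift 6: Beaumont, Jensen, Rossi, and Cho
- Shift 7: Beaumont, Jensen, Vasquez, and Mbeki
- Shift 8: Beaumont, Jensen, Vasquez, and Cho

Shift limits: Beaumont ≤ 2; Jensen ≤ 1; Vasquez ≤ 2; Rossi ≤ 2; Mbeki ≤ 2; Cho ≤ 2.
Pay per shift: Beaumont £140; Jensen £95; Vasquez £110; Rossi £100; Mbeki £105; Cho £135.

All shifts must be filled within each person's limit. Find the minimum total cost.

£860

Shift 4 can only be covered by Cho, so that assignment is forced.
Picking the cheapest available nurse for each shift independently would cost £800, but that ignores the shift limits.
An optimal schedule: Shift 1→Jensen, Shift 2→Mbeki, Shift 3→Rossi, Shift 4→Cho, Shift 5→Mbeki, Shift 6→Rossi, Shift 7→Vasquez, Shift 8→Vasquez.
Total: 95 + 105 + 100 + 135 + 105 + 100 + 110 + 110 = £860.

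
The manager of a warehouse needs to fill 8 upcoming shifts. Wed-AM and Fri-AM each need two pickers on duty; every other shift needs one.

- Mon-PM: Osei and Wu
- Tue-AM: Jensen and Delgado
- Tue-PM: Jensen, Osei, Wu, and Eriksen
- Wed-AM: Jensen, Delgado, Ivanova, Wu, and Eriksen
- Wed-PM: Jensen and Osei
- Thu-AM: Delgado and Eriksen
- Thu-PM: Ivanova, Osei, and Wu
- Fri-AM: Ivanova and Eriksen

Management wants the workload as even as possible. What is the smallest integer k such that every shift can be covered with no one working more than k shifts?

2

With 6 pickers and 10 worker-slots to fill, someone must work at least ⌈10/6⌉ = 2 shifts, so k ≥ 2.
k = 2 works: Mon-PM→Osei, Tue-AM→Jensen, Tue-PM→Osei, Wed-AM→Delgado+Wu, Wed-PM→Jensen, Thu-AM→Delgado, Thu-PM→Ivanova, Fri-AM→Ivanova+Eriksen.
Loads: Jensen 2, Delgado 2, Ivanova 2, Osei 2, Wu 1, Eriksen 1 — all ≤ 2.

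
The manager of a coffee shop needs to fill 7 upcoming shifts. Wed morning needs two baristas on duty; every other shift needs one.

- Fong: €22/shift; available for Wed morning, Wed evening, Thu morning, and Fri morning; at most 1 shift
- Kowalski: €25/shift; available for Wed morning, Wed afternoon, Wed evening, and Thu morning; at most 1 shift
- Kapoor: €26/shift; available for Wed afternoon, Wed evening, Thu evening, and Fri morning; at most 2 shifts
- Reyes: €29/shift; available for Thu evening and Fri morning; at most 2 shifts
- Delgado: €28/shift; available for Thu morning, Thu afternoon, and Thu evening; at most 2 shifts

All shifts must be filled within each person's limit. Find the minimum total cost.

Wed morning can only be covered by Fong and Kowalski, so that assignment is forced.
Thu afternoon can only be covered by Delgado, so that assignment is forced.
Picking the cheapest available barista for each shift independently would cost €192, but that ignores the shift limits.
An optimal schedule: Wed morning→Fong+Kowalski, Wed afternoon→Kapoor, Wed evening→Kapoor, Thu morning→Delgado, Thu afternoon→Delgado, Thu evening→Reyes, Fri morning→Reyes.
Total: 22 + 25 + 26 + 26 + 28 + 28 + 29 + 29 = €213.

€213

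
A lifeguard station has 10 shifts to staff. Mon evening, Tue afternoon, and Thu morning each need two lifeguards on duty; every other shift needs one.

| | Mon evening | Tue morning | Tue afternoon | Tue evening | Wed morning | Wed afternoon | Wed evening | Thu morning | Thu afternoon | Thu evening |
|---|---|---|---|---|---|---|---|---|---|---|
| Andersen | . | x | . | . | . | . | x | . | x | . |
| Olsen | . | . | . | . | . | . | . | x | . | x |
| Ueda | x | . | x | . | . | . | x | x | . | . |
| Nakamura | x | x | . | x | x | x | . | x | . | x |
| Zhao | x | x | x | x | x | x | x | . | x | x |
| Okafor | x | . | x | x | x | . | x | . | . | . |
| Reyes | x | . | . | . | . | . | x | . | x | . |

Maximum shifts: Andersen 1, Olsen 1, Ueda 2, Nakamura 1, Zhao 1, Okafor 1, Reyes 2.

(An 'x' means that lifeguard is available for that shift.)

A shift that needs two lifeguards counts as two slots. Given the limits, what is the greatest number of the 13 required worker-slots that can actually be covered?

9

Total capacity across all lifeguards is 1+1+2+1+1+1+2 = 9, and 13 slots are needed, so at most 9 can be filled.
An assignment achieving 9: Mon evening→Reyes, Tue morning→Andersen, Tue afternoon→Ueda+Zhao, Tue evening→Okafor, Wed afternoon→Nakamura, Thu morning→Olsen+Ueda, Thu afternoon→Reyes.
Loads: Andersen 1/1, Olsen 1/1, Ueda 2/2, Nakamura 1/1, Zhao 1/1, Okafor 1/1, Reyes 2/2.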